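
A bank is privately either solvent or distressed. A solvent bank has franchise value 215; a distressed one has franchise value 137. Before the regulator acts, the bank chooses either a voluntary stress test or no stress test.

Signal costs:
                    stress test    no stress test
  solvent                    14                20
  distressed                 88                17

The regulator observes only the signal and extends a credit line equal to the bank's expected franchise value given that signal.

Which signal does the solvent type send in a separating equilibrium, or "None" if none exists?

None

Try solvent → stress test, distressed → no stress test:
  Under separation the regulator infers type exactly: stress test → solvent (pays 215), no stress test → distressed (pays 137).
  Solvent: stress test gives 215 − 14 = 201; no stress test gives 137 − 20 = 117. No deviation. ✓
  Distressed: no stress test gives 137 − 17 = 120; stress test gives 215 − 88 = 127. Would deviate. ✗
Try solvent → no stress test, distressed → stress test:
  Under separation the regulator infers type exactly: no stress test → solvent (pays 215), stress test → distressed (pays 137).
  Solvent: no stress test gives 215 − 20 = 195; stress test gives 137 − 14 = 123. No deviation. ✓
  Distressed: stress test gives 137 − 88 = 49; no stress test gives 215 − 17 = 198. Would deviate. ✗
Neither assignment is incentive-compatible.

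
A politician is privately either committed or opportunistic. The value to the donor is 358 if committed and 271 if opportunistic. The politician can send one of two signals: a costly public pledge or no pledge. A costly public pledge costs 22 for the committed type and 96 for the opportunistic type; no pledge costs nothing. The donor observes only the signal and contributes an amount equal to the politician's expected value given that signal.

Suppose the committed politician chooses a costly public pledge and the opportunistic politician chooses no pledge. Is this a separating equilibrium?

If types separate, pledge earns payment 358 and no pledge earns 271.
Committed: pledge gives 358 − 22 = 336; no pledge gives 271 − 0 = 271. No deviation. ✓
Opportunistic: no pledge gives 271 − 0 = 271; pledge gives 358 − 96 = 262. No deviation. ✓
Both incentive constraints hold.

Yes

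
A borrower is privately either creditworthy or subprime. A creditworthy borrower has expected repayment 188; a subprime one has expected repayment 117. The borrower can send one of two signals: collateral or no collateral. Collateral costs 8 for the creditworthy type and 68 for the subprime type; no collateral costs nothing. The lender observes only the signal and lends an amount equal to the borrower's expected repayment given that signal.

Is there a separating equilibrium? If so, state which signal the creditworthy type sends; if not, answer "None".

Try creditworthy → collateral, subprime → no collateral:
  If types separate, collateral earns payment 188 and no collateral earns 117.
  Creditworthy: collateral gives 188 − 8 = 180; no collateral gives 117 − 0 = 117. No deviation. ✓
  Subprime: no collateral gives 117 − 0 = 117; collateral gives 188 − 68 = 120. Would deviate. ✗
Try creditworthy → no collateral, subprime → collateral:
  If types separate, no collateral earns payment 188 and collateral earns 117.
  Creditworthy: no collateral gives 188 − 0 = 188; collateral gives 117 − 8 = 109. No deviation. ✓
  Subprime: collateral gives 117 − 68 = 49; no collateral gives 188 − 0 = 188. Would deviate. ✗
Neither assignment is incentive-compatible.

None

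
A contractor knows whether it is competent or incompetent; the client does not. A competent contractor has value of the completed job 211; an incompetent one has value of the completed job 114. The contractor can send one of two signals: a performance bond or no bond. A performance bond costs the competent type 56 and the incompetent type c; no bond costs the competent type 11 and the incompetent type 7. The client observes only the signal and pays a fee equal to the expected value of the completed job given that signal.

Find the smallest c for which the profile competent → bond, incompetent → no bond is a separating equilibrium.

104

Under separation: bond → competent (pays 211); no bond → incompetent (pays 114).
Competent: 211 − 56 = 155 ≥ 114 − 11 = 103. Holds regardless of c. ✓
Incompetent: 114 − 7 ≥ 211 − c, so c ≥ 211 − 107 = 104.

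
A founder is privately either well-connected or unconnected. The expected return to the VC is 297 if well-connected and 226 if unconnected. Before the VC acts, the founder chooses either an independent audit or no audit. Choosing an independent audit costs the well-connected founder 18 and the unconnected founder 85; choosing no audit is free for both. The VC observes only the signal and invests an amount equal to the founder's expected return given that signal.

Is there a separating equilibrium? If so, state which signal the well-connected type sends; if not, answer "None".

Try well-connected → audit, unconnected → no audit:
  Under separation the VC infers type exactly: audit → well-connected (pays 297), no audit → unconnected (pays 226).
  Well-connected: audit gives 297 − 18 = 279; no audit gives 226 − 0 = 226. No deviation. ✓
  Unconnected: no audit gives 226 − 0 = 226; audit gives 297 − 85 = 212. No deviation. ✓
Both hold — the well-connected type sends audit.

audit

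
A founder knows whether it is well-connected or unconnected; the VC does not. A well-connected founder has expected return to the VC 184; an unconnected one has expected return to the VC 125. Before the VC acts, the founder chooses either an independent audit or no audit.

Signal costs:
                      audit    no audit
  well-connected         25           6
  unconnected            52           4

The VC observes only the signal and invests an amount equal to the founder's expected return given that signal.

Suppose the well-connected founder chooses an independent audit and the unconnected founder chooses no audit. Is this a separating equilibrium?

If types separate, audit earns payment 184 and no audit earns 125.
Well-connected: audit gives 184 − 25 = 159; no audit gives 125 − 6 = 119. No deviation. ✓
Unconnected: no audit gives 125 − 4 = 121; audit gives 184 − 52 = 132. Would deviate. ✗

No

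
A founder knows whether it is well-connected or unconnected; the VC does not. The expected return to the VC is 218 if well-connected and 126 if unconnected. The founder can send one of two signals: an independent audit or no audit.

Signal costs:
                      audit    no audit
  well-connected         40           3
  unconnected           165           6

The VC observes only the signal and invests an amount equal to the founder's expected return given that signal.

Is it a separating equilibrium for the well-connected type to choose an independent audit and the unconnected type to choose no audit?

Yes

Under separation the VC infers type exactly: audit → well-connected (pays 218), no audit → unconnected (pays 126).
Well-connected: audit gives 218 − 40 = 178; no audit gives 126 − 3 = 123. No deviation. ✓
Unconnected: no audit gives 126 − 6 = 120; audit gives 218 − 165 = 53. No deviation. ✓
Neither type gains from mimicking the other.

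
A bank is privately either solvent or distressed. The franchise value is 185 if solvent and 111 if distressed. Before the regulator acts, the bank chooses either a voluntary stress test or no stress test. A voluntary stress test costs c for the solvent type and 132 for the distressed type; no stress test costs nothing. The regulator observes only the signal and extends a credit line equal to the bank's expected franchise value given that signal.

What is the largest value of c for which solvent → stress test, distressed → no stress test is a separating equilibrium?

74

Under separation: stress test → solvent (pays 185); no stress test → distressed (pays 111).
Distressed: 111 − 0 = 111 ≥ 185 − 132 = 53. Holds regardless of c. ✓
Solvent: 185 − c ≥ 111 − 0, so c ≤ 185 − 111 = 74.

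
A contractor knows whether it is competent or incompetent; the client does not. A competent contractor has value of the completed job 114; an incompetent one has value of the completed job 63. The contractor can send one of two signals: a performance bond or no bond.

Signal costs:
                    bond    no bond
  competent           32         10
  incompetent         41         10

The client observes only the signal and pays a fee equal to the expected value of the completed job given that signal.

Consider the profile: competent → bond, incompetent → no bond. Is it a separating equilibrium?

If types separate, bond earns payment 114 and no bond earns 63.
Competent: bond gives 114 − 32 = 82; no bond gives 63 − 10 = 53. No deviation. ✓
Incompetent: no bond gives 63 − 10 = 53; bond gives 114 − 41 = 73. Would deviate. ✗

No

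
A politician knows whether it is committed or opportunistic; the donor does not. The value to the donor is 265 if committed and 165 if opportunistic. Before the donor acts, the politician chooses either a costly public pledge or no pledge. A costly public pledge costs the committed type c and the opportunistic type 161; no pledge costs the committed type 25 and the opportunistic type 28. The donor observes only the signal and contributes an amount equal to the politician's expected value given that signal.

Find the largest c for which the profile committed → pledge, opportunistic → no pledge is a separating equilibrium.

125

Under separation: pledge → committed (pays 265); no pledge → opportunistic (pays 165).
Opportunistic: 165 − 28 = 137 ≥ 265 − 161 = 104. Holds regardless of c. ✓
Committed: 265 − c ≥ 165 − 25, so c ≤ 265 − 140 = 125.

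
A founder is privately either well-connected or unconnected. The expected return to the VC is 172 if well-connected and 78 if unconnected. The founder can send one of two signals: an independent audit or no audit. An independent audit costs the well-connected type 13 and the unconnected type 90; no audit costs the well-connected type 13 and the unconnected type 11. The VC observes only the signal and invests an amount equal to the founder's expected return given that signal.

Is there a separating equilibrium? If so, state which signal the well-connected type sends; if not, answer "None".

None

Try well-connected → audit, unconnected → no audit:
  If types separate, audit earns payment 172 and no audit earns 78.
  Well-connected: audit gives 172 − 13 = 159; no audit gives 78 − 13 = 65. No deviation. ✓
  Unconnected: no audit gives 78 − 11 = 67; audit gives 172 − 90 = 82. Would deviate. ✗
Try well-connected → no audit, unconnected → audit:
  If types separate, no audit earns payment 172 and audit earns 78.
  Well-connected: no audit gives 172 − 13 = 159; audit gives 78 − 13 = 65. No deviation. ✓
  Unconnected: audit gives 78 − 90 = -12; no audit gives 172 − 11 = 161. Would deviate. ✗
Neither assignment is incentive-compatible.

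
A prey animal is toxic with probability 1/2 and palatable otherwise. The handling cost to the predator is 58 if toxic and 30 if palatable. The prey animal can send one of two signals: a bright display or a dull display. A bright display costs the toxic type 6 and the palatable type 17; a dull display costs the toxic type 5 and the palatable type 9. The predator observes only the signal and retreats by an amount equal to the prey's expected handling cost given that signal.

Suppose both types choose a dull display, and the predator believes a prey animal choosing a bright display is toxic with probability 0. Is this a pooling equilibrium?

Yes

At the pooled signal (dull display) the predator holds the prior 1/2 and pays 1/2·58 + 1/2·30 = 44. Off-path (bright display) belief 0 gives 0·58 + 1·30 = 30.
Toxic: dull display gives 44 − 5 = 39; bright display gives 30 − 6 = 24. Stays. ✓
Palatable: dull display gives 44 − 9 = 35; bright display gives 30 − 17 = 13. Stays. ✓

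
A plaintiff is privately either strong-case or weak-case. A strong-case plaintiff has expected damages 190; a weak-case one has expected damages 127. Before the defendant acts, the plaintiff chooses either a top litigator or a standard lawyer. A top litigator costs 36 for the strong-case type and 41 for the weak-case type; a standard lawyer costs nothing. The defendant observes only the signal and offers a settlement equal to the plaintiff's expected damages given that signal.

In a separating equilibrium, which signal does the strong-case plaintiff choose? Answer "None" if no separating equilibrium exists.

None

Try strong-case → top litigator, weak-case → standard lawyer:
  Under separation the defendant infers type exactly: top litigator → strong-case (pays 190), standard lawyer → weak-case (pays 127).
  Strong-case: top litigator gives 190 − 36 = 154; standard lawyer gives 127 − 0 = 127. No deviation. ✓
  Weak-case: standard lawyer gives 127 − 0 = 127; top litigator gives 190 − 41 = 149. Would deviate. ✗
Try strong-case → standard lawyer, weak-case → top litigator:
  Under separation the defendant infers type exactly: standard lawyer → strong-case (pays 190), top litigator → weak-case (pays 127).
  Strong-case: standard lawyer gives 190 − 0 = 190; top litigator gives 127 − 36 = 91. No deviation. ✓
  Weak-case: top litigator gives 127 − 41 = 86; standard lawyer gives 190 − 0 = 190. Would deviate. ✗
Neither assignment is incentive-compatible.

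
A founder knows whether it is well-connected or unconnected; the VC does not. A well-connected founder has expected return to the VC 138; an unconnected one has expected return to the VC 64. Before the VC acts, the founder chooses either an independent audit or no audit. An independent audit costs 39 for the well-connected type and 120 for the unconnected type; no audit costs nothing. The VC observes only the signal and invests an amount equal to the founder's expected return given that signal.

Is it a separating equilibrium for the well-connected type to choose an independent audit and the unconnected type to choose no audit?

If types separate, audit earns payment 138 and no audit earns 64.
Well-connected: audit gives 138 − 39 = 99; no audit gives 64 − 0 = 64. No deviation. ✓
Unconnected: no audit gives 64 − 0 = 64; audit gives 138 − 120 = 18. No deviation. ✓
Both incentive constraints hold.

Yes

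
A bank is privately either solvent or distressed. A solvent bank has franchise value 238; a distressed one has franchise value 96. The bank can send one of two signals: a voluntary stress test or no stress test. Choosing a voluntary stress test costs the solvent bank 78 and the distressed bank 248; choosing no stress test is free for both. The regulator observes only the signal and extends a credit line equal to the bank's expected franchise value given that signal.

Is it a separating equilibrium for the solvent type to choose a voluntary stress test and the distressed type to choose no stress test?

If types separate, stress test earns payment 238 and no stress test earns 96.
Solvent: stress test gives 238 − 78 = 160; no stress test gives 96 − 0 = 96. No deviation. ✓
Distressed: no stress test gives 96 − 0 = 96; stress test gives 238 − 248 = -10. No deviation. ✓
Both incentive constraints hold.

Yes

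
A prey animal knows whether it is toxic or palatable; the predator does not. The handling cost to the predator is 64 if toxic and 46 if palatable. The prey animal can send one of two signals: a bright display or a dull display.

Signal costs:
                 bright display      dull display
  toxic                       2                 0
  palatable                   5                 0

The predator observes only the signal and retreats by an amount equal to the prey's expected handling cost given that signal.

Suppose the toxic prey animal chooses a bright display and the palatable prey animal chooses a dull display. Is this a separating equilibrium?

Under separation the predator infers type exactly: bright display → toxic (pays 64), dull display → palatable (pays 46).
Toxic: bright display gives 64 − 2 = 62; dull display gives 46 − 0 = 46. No deviation. ✓
Palatable: dull display gives 46 − 0 = 46; bright display gives 64 − 5 = 59. Would deviate. ✗

No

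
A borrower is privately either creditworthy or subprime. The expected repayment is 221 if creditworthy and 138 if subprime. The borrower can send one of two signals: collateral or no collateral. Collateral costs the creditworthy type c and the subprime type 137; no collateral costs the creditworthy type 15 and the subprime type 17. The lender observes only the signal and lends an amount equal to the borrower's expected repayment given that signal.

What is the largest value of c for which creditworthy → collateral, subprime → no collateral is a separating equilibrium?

Under separation: collateral → creditworthy (pays 221); no collateral → subprime (pays 138).
Subprime: 138 − 17 = 121 ≥ 221 − 137 = 84. Holds regardless of c. ✓
Creditworthy: 221 − c ≥ 138 − 15, so c ≤ 221 − 123 = 98.

98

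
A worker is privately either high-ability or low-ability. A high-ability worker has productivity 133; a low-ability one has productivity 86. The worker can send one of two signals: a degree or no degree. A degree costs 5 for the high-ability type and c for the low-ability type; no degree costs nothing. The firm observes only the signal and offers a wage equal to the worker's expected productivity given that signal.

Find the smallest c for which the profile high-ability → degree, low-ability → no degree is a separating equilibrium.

Under separation: degree → high-ability (pays 133); no degree → low-ability (pays 86).
High-ability: 133 − 5 = 128 ≥ 86 − 0 = 86. Holds regardless of c. ✓
Low-ability: 86 − 0 ≥ 133 − c, so c ≥ 133 − 86 = 47.

47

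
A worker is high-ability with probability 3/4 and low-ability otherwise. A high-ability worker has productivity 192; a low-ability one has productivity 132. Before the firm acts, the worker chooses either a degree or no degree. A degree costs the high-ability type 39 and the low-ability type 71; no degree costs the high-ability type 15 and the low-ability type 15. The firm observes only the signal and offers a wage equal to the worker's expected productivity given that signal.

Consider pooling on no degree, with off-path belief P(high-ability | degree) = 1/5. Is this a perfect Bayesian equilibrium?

Yes

At the pooled signal (no degree) the firm holds the prior 3/4 and pays 3/4·192 + 1/4·132 = 177. Off-path (degree) belief 1/5 gives 1/5·192 + 4/5·132 = 144.
High-ability: no degree gives 177 − 15 = 162; degree gives 144 − 39 = 105. Stays. ✓
Low-ability: no degree gives 177 − 15 = 162; degree gives 144 − 71 = 73. Stays. ✓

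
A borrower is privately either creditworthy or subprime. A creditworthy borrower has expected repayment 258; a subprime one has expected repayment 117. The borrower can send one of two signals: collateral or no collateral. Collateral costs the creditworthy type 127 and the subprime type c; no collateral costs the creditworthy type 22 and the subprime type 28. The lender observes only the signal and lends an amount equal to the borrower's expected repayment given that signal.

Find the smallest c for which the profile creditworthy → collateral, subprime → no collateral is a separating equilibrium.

169

Under separation: collateral → creditworthy (pays 258); no collateral → subprime (pays 117).
Creditworthy: 258 − 127 = 131 ≥ 117 − 22 = 95. Holds regardless of c. ✓
Subprime: 117 − 28 ≥ 258 − c, so c ≥ 258 − 89 = 169.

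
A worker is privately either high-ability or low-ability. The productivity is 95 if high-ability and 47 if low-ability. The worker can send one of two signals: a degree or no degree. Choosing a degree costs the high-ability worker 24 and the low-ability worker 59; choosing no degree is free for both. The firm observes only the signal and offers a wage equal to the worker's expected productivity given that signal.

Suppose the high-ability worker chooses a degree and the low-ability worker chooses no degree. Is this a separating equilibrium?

Yes

Under separation the firm infers type exactly: degree → high-ability (pays 95), no degree → low-ability (pays 47).
High-ability: degree gives 95 − 24 = 71; no degree gives 47 − 0 = 47. No deviation. ✓
Low-ability: no degree gives 47 − 0 = 47; degree gives 95 − 59 = 36. No deviation. ✓
Neither type gains from mimicking the other.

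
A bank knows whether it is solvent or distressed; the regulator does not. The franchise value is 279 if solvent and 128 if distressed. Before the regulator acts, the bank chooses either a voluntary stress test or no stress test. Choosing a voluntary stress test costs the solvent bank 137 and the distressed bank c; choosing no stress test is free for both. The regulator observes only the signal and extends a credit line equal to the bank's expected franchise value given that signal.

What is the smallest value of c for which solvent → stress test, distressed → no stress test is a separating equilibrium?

151

Under separation: stress test → solvent (pays 279); no stress test → distressed (pays 128).
Solvent: 279 − 137 = 142 ≥ 128 − 0 = 128. Holds regardless of c. ✓
Distressed: 128 − 0 ≥ 279 − c, so c ≥ 279 − 128 = 151.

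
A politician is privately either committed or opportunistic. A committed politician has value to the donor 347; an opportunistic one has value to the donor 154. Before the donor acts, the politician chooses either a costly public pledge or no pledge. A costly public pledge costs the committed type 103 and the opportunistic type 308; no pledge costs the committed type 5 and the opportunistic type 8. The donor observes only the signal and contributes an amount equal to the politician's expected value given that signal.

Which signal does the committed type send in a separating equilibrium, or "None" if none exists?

pledge

Try committed → pledge, opportunistic → no pledge:
  If types separate, pledge earns payment 347 and no pledge earns 154.
  Committed: pledge gives 347 − 103 = 244; no pledge gives 154 − 5 = 149. No deviation. ✓
  Opportunistic: no pledge gives 154 − 8 = 146; pledge gives 347 − 308 = 39. No deviation. ✓
Both hold — the committed type sends pledge.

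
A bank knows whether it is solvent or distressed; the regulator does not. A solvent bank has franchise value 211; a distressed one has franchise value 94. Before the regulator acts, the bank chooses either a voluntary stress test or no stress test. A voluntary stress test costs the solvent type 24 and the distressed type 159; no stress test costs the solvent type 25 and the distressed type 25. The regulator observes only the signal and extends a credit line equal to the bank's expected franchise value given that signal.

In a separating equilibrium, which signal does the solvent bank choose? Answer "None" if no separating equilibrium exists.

stress test

Try solvent → stress test, distressed → no stress test:
  Under separation the regulator infers type exactly: stress test → solvent (pays 211), no stress test → distressed (pays 94).
  Solvent: stress test gives 211 − 24 = 187; no stress test gives 94 − 25 = 69. No deviation. ✓
  Distressed: no stress test gives 94 − 25 = 69; stress test gives 211 − 159 = 52. No deviation. ✓
Both hold — the solvent type sends stress test.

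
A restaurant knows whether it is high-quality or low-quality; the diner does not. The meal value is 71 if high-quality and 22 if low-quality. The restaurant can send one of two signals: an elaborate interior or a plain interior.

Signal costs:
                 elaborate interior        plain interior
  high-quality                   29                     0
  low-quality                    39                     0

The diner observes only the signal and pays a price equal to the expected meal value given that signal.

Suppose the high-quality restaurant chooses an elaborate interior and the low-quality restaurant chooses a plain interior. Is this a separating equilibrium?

If types separate, elaborate interior earns payment 71 and plain interior earns 22.
High-quality: elaborate interior gives 71 − 29 = 42; plain interior gives 22 − 0 = 22. No deviation. ✓
Low-quality: plain interior gives 22 − 0 = 22; elaborate interior gives 71 − 39 = 32. Would deviate. ✗

No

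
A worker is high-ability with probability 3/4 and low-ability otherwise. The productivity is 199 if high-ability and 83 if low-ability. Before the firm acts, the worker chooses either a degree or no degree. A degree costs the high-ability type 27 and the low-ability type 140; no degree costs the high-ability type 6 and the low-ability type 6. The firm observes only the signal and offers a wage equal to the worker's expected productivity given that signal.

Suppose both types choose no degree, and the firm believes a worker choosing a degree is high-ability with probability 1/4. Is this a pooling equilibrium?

At the pooled signal (no degree) the firm holds the prior 3/4 and pays 3/4·199 + 1/4·83 = 170. Off-path (degree) belief 1/4 gives 1/4·199 + 3/4·83 = 112.
High-ability: no degree gives 170 − 6 = 164; degree gives 112 − 27 = 85. Stays. ✓
Low-ability: no degree gives 170 − 6 = 164; degree gives 112 − 140 = -28. Stays. ✓

Yes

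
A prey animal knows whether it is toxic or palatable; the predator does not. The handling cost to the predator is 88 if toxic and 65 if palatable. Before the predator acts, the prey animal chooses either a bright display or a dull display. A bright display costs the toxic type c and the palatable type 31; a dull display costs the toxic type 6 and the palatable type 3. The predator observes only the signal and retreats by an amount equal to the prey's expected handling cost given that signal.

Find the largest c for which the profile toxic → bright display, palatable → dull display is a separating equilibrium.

Under separation: bright display → toxic (pays 88); dull display → palatable (pays 65).
Palatable: 65 − 3 = 62 ≥ 88 − 31 = 57. Holds regardless of c. ✓
Toxic: 88 − c ≥ 65 − 6, so c ≤ 88 − 59 = 29.

29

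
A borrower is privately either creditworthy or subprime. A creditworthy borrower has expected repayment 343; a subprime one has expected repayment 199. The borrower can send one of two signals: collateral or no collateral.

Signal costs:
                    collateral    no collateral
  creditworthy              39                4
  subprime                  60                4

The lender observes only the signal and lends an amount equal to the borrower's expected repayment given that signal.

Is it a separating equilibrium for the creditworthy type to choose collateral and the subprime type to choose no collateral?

No

Under separation the lender infers type exactly: collateral → creditworthy (pays 343), no collateral → subprime (pays 199).
Creditworthy: collateral gives 343 − 39 = 304; no collateral gives 199 − 4 = 195. No deviation. ✓
Subprime: no collateral gives 199 − 4 = 195; collateral gives 343 − 60 = 283. Would deviate. ✗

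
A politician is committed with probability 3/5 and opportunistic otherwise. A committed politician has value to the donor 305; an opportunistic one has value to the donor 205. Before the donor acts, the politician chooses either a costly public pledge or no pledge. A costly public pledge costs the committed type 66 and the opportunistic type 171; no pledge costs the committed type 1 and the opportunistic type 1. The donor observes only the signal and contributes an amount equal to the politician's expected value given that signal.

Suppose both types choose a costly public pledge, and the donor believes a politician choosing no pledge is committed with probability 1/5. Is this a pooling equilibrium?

No

At the pooled signal (pledge) the donor holds the prior 3/5 and pays 3/5·305 + 2/5·205 = 265. Off-path (no pledge) belief 1/5 gives 1/5·305 + 4/5·205 = 225.
Committed: pledge gives 265 − 66 = 199; no pledge gives 225 − 1 = 224. Deviates. ✗
Opportunistic: pledge gives 265 − 171 = 94; no pledge gives 225 − 1 = 224. Deviates. ✗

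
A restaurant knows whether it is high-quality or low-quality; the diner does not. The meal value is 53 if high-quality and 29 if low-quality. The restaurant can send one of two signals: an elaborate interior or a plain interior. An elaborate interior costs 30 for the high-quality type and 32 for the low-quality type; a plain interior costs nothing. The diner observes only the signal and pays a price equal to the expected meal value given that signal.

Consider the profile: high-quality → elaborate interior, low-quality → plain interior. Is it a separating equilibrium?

If types separate, elaborate interior earns payment 53 and plain interior earns 29.
High-quality: elaborate interior gives 53 − 30 = 23; plain interior gives 29 − 0 = 29. Would deviate. ✗
Low-quality: plain interior gives 29 − 0 = 29; elaborate interior gives 53 − 32 = 21. No deviation. ✓

No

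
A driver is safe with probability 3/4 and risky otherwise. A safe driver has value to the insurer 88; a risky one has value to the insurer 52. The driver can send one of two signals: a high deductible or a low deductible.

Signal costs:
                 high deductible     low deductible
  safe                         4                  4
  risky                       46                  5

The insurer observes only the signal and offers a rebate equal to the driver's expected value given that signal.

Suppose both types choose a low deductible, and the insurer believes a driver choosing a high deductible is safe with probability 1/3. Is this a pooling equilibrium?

Yes

At the pooled signal (low deductible) the insurer holds the prior 3/4 and pays 3/4·88 + 1/4·52 = 79. Off-path (high deductible) belief 1/3 gives 1/3·88 + 2/3·52 = 64.
Safe: low deductible gives 79 − 4 = 75; high deductible gives 64 − 4 = 60. Stays. ✓
Risky: low deductible gives 79 − 5 = 74; high deductible gives 64 − 46 = 18. Stays. ✓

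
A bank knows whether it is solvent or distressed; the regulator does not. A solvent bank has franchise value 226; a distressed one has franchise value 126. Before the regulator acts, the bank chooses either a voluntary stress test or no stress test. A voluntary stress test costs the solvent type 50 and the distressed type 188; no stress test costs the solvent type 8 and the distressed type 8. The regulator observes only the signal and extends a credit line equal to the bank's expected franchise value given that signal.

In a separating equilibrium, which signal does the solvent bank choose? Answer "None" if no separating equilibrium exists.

stress test

Try solvent → stress test, distressed → no stress test:
  Under separation the regulator infers type exactly: stress test → solvent (pays 226), no stress test → distressed (pays 126).
  Solvent: stress test gives 226 − 50 = 176; no stress test gives 126 − 8 = 118. No deviation. ✓
  Distressed: no stress test gives 126 − 8 = 118; stress test gives 226 − 188 = 38. No deviation. ✓
Both hold — the solvent type sends stress test.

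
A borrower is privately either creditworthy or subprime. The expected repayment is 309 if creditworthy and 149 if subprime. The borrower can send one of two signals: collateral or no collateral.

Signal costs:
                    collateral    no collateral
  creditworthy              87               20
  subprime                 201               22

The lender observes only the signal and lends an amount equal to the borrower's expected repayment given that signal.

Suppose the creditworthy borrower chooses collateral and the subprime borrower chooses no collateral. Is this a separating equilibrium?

Yes

Under separation the lender infers type exactly: collateral → creditworthy (pays 309), no collateral → subprime (pays 149).
Creditworthy: collateral gives 309 − 87 = 222; no collateral gives 149 − 20 = 129. No deviation. ✓
Subprime: no collateral gives 149 − 22 = 127; collateral gives 309 − 201 = 108. No deviation. ✓
Both incentive constraints hold.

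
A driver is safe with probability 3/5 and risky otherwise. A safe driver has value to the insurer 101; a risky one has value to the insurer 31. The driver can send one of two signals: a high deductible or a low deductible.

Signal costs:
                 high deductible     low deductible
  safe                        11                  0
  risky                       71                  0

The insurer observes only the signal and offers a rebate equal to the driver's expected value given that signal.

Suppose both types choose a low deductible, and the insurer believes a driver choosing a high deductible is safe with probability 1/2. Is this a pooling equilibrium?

At the pooled signal (low deductible) the insurer holds the prior 3/5 and pays 3/5·101 + 2/5·31 = 73. Off-path (high deductible) belief 1/2 gives 1/2·101 + 1/2·31 = 66.
Safe: low deductible gives 73 − 0 = 73; high deductible gives 66 − 11 = 55. Stays. ✓
Risky: low deductible gives 73 − 0 = 73; high deductible gives 66 − 71 = -5. Stays. ✓

Yes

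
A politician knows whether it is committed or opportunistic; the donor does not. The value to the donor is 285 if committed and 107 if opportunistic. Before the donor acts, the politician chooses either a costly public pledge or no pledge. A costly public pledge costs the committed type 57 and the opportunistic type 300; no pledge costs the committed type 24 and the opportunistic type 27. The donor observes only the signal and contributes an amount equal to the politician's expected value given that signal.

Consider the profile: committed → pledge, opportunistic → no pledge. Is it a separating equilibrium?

Yes

If types separate, pledge earns payment 285 and no pledge earns 107.
Committed: pledge gives 285 − 57 = 228; no pledge gives 107 − 24 = 83. No deviation. ✓
Opportunistic: no pledge gives 107 − 27 = 80; pledge gives 285 − 300 = -15. No deviation. ✓
Neither type gains from mimicking the other.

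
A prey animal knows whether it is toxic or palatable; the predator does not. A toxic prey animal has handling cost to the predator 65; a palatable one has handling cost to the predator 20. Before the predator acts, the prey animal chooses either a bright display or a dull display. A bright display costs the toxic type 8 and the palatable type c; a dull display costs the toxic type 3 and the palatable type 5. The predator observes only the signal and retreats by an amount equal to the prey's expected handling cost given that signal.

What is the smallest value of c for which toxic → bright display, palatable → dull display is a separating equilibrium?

50

Under separation: bright display → toxic (pays 65); dull display → palatable (pays 20).
Toxic: 65 − 8 = 57 ≥ 20 − 3 = 17. Holds regardless of c. ✓
Palatable: 20 − 5 ≥ 65 − c, so c ≥ 65 − 15 = 50.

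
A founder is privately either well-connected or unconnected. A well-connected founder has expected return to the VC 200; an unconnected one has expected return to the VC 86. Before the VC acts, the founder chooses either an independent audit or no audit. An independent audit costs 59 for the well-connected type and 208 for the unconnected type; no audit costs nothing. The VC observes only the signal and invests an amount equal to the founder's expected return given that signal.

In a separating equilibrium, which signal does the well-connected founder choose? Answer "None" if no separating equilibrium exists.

Try well-connected → audit, unconnected → no audit:
  If types separate, audit earns payment 200 and no audit earns 86.
  Well-connected: audit gives 200 − 59 = 141; no audit gives 86 − 0 = 86. No deviation. ✓
  Unconnected: no audit gives 86 − 0 = 86; audit gives 200 − 208 = -8. No deviation. ✓
Both hold — the well-connected type sends audit.

audit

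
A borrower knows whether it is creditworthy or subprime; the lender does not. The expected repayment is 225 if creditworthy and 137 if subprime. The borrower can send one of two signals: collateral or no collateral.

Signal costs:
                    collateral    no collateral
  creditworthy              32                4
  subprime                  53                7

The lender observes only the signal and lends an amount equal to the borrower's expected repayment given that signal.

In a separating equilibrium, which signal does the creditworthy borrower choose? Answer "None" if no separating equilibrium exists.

None

Try creditworthy → collateral, subprime → no collateral:
  If types separate, collateral earns payment 225 and no collateral earns 137.
  Creditworthy: collateral gives 225 − 32 = 193; no collateral gives 137 − 4 = 133. No deviation. ✓
  Subprime: no collateral gives 137 − 7 = 130; collateral gives 225 − 53 = 172. Would deviate. ✗
Try creditworthy → no collateral, subprime → collateral:
  If types separate, no collateral earns payment 225 and collateral earns 137.
  Creditworthy: no collateral gives 225 − 4 = 221; collateral gives 137 − 32 = 105. No deviation. ✓
  Subprime: collateral gives 137 − 53 = 84; no collateral gives 225 − 7 = 218. Would deviate. ✗
Neither assignment is incentive-compatible.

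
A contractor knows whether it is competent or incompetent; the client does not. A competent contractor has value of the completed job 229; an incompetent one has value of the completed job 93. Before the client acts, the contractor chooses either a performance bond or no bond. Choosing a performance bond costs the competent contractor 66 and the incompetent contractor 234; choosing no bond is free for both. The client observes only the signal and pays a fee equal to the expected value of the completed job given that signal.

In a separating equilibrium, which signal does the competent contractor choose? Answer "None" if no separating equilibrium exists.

Try competent → bond, incompetent → no bond:
  If types separate, bond earns payment 229 and no bond earns 93.
  Competent: bond gives 229 − 66 = 163; no bond gives 93 − 0 = 93. No deviation. ✓
  Incompetent: no bond gives 93 − 0 = 93; bond gives 229 − 234 = -5. No deviation. ✓
Both hold — the competent type sends bond.

bond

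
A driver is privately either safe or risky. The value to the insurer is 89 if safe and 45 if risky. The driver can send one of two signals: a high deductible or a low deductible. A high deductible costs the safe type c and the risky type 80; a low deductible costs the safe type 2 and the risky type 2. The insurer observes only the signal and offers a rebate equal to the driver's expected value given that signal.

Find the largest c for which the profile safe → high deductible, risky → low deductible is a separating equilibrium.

Under separation: high deductible → safe (pays 89); low deductible → risky (pays 45).
Risky: 45 − 2 = 43 ≥ 89 − 80 = 9. Holds regardless of c. ✓
Safe: 89 − c ≥ 45 − 2, so c ≤ 89 − 43 = 46.

46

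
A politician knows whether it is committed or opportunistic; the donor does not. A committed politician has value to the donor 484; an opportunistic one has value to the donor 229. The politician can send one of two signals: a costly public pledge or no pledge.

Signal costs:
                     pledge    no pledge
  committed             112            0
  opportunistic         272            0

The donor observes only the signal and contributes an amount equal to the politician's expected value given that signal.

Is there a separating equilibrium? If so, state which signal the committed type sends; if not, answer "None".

Try committed → pledge, opportunistic → no pledge:
  If types separate, pledge earns payment 484 and no pledge earns 229.
  Committed: pledge gives 484 − 112 = 372; no pledge gives 229 − 0 = 229. No deviation. ✓
  Opportunistic: no pledge gives 229 − 0 = 229; pledge gives 484 − 272 = 212. No deviation. ✓
Both hold — the committed type sends pledge.

pledge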